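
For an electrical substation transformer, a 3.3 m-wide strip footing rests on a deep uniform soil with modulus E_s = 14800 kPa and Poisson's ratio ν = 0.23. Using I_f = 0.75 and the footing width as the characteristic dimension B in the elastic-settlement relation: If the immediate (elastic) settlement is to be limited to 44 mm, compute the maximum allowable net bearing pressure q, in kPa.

S_e = q·B·(1−ν²)/E_s · I_f  ⇒  q = S_e·E_s / (B·(1−ν²)·I_f).
q = 0.044 × 14800 / (3.3 × 0.9471 × 0.75) = 277.8 kPa

q ≈ 278 kPa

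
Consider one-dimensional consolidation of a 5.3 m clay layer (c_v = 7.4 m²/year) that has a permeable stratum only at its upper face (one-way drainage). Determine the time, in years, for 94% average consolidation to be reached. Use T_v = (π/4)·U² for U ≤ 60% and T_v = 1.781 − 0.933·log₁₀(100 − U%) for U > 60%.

t ≈ 4 years

Drainage path length: H_d = H = 5.3 m (single drainage).
U > 60%: T_v = 1.781 − 0.933·log₁₀(100 − 94) = 1.055.
t = T_v·H_d²/c_v = 1.055×5.3²/7.4 = 4.005 years.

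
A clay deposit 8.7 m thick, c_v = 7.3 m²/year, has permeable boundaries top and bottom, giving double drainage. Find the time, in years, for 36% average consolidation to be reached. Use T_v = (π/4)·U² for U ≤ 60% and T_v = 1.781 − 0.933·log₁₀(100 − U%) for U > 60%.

Drainage path length: H_d = H/2 = 4.35 m (double drainage).
U ≤ 60%: T_v = (π/4)·U² = (π/4)×0.36² = 0.10179.
t = T_v·H_d²/c_v = 0.10179×4.35²/7.3 = 0.2639 years.

t ≈ 0.264 years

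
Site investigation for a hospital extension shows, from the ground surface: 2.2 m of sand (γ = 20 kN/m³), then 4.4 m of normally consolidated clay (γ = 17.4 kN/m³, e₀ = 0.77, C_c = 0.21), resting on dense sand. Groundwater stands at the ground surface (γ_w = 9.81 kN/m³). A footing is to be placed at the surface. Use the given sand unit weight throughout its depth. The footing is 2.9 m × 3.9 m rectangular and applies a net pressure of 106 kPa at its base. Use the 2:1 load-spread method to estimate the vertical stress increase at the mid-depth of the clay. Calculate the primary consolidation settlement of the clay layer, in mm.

Mid-depth of clay below the ground surface: z = 2.2 + 4.4/2 = 4.4 m.
Total vertical stress at mid-clay: σ_v = 20×2.2 + 17.4×2.2 = 82.28 kPa.
Pore pressure: u = 9.81×(4.4 − 0) = 43.164 kPa.
Initial effective stress: σ'_0 = σ_v − u = 82.28 − 43.164 = 39.116 kPa.
Stress increase at mid-clay by the 2:1 spreading method:
Δσ = qBL/((B+z)(L+z)) = 106×2.9×3.9/((2.9+4.4)(3.9+4.4)) = 19.786 kPa
Final effective stress: σ'_f = σ'_0 + Δσ = 39.116 + 19.786 = 58.902 kPa.
Normally consolidated clay, so the full stress increment lies on the virgin compression line:
S_c = C_c·H/(1+e₀)·log₁₀(σ'_f/σ'_0) = 0.21×4.4/(1+0.77)×log₁₀(58.902/39.116)
    = 0.52203 × 0.17778 = 0.09281 m

S_c ≈ 92.8 mm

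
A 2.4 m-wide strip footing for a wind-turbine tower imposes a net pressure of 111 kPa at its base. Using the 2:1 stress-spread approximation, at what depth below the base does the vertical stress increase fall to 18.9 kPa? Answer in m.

2:1 spreading — at depth z the loaded area has grown by z in each plan dimension:
qB/(B+z) = Δσ_z ⇒ z = qB/Δσ_z − B = 111×2.4/18.9 − 2.4 = 11.7 m

z ≈ 11.7 m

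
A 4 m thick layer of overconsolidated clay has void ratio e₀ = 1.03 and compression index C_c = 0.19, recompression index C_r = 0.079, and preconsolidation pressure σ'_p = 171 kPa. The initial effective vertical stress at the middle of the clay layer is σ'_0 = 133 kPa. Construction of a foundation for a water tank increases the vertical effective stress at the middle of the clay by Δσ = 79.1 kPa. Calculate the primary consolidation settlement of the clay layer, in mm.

Final effective stress: σ'_f = 133 + 79.1 = 212.1 kPa.
σ'_f = 212.1 > σ'_p = 171 kPa, so the stress path crosses the preconsolidation pressure — recompression up to σ'_p, then virgin compression beyond:
S_c = H/(1+e₀)·[C_r·log₁₀(σ'_p/σ'_0) + C_c·log₁₀(σ'_f/σ'_p)]
    = 4/2.03 × [0.079×log₁₀(171/133) + 0.19×log₁₀(212.1/171)]
    = 1.9704 × [0.0086224 + 0.017773] = 0.05201 m

S_c ≈ 52 mm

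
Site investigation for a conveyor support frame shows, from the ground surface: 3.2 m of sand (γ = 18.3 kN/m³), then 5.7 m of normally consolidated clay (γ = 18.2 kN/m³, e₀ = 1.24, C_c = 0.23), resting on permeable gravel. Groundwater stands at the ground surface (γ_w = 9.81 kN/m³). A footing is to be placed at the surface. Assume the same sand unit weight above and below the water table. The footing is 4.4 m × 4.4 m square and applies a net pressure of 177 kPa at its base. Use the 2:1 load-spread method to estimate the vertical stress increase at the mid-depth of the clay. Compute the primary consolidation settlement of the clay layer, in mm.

Mid-depth of clay below the ground surface: z = 3.2 + 5.7/2 = 6.05 m.
Total vertical stress at mid-clay: σ_v = 18.3×3.2 + 18.2×2.85 = 110.43 kPa.
Pore pressure: u = 9.81×(6.05 − 0) = 59.351 kPa.
Initial effective stress: σ'_0 = σ_v − u = 110.43 − 59.351 = 51.079 kPa.
Stress increase at mid-clay by the 2:1 spreading method:
Δσ = qBL/((B+z)(L+z)) = 177×4.4×4.4/((4.4+6.05)(4.4+6.05)) = 31.38 kPa
Final effective stress: σ'_f = σ'_0 + Δσ = 51.079 + 31.38 = 82.459 kPa.
Normally consolidated clay, so the full stress increment lies on the virgin compression line:
S_c = C_c·H/(1+e₀)·log₁₀(σ'_f/σ'_0) = 0.23×5.7/(1+1.24)×log₁₀(82.459/51.079)
    = 0.58527 × 0.208 = 0.1217 m

S_c ≈ 122 mm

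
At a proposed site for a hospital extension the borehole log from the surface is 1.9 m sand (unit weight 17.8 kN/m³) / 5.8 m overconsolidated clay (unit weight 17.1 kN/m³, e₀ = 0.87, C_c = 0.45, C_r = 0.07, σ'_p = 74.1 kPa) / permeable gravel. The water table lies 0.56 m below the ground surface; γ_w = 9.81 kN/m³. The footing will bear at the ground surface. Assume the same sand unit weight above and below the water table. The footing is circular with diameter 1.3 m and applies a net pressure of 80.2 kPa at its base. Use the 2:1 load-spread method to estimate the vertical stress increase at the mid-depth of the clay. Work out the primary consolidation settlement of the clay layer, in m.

Mid-depth of clay below the ground surface: z = 1.9 + 5.8/2 = 4.8 m.
Total vertical stress at mid-clay: σ_v = 17.8×1.9 + 17.1×2.9 = 83.41 kPa.
Pore pressure: u = 9.81×(4.8 − 0.56) = 41.594 kPa.
Initial effective stress: σ'_0 = σ_v − u = 83.41 − 41.594 = 41.816 kPa.
Stress increase at mid-clay by the 2:1 spreading method:
Δσ ≈ qD²/(D+z)² = 80.2×1.3²/(1.3+4.8)² = 3.6425 kPa
Final effective stress: σ'_f = 41.816 + 3.6425 = 45.459 kPa.
σ'_f = 45.459 ≤ σ'_p = 74.1 kPa, so the clay remains overconsolidated and only the recompression index applies:
S_c = C_r·H/(1+e₀)·log₁₀(σ'_f/σ'_0) = 0.07×5.8/1.87×log₁₀(45.459/41.816)
    = 0.21711 × 0.036277 = 0.007876 m

S_c ≈ 0.00788 m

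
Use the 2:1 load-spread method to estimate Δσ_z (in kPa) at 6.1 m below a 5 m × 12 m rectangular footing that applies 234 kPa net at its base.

By the 2:1 method the load spreads at 1 horizontal : 2 vertical, so at depth z the loaded area has grown by z in each plan dimension:
Δσ = qBL/((B+z)(L+z)) = 234×5×12/((5+6.1)(12+6.1)) = 69.882 kPa

Δσ_z ≈ 69.9 kPa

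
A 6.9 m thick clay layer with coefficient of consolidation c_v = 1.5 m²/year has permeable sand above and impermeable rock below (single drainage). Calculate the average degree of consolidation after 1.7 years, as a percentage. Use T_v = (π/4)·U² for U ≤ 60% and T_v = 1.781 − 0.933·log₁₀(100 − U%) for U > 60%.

U ≈ 26.1 %

Drainage path length: H_d = H = 6.9 m (single drainage).
T_v = c_v·t/H_d² = 1.5×1.7/6.9² = 0.05356.
T_v = 0.05356 corresponds to the U ≤ 60% branch:
U = √(4T_v/π) = 0.2611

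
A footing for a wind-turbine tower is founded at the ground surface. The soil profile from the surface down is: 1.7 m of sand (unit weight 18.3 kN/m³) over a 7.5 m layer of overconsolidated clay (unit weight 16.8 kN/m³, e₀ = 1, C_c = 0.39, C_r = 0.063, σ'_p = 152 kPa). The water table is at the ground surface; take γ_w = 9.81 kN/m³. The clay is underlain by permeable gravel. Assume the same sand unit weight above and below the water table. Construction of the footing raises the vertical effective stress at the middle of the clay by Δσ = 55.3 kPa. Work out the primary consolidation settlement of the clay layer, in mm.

S_c ≈ 88.1 mm

Mid-depth of clay below the ground surface: z = 1.7 + 7.5/2 = 5.45 m.
Total vertical stress at mid-clay: σ_v = 18.3×1.7 + 16.8×3.75 = 94.11 kPa.
Pore pressure: u = 9.81×(5.45 − 0) = 53.465 kPa.
Initial effective stress: σ'_0 = σ_v − u = 94.11 − 53.465 = 40.645 kPa.
Final effective stress: σ'_f = 40.645 + 55.3 = 95.945 kPa.
σ'_f = 95.945 ≤ σ'_p = 152 kPa, so the clay remains overconsolidated and only the recompression index applies:
S_c = C_r·H/(1+e₀)·log₁₀(σ'_f/σ'_0) = 0.063×7.5/2×log₁₀(95.945/40.645)
    = 0.23625 × 0.37302 = 0.08813 m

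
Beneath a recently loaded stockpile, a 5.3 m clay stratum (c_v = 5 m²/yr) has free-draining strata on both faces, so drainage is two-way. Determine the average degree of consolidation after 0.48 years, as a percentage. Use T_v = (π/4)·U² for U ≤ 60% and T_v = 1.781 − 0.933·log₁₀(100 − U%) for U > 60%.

U ≈ 65.1 %

Drainage path length: H_d = H/2 = 2.65 m (double drainage).
T_v = c_v·t/H_d² = 5×0.48/2.65² = 0.34176.
T_v = 0.34176 corresponds to the U > 60% branch:
U = 1 − 10^((1.781 − T_v)/0.933)/100 = 0.6512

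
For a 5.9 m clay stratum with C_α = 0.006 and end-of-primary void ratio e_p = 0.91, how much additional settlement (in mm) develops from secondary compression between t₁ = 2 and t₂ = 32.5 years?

Secondary compression: S_s = C_α·H/(1+e_p)·log₁₀(t₂/t₁)
S_s = 0.006×5.9/(1+0.91)×log₁₀(32.5/2)
    = 0.01853 × 1.211 = 0.02244 m

S_s ≈ 22.4 mm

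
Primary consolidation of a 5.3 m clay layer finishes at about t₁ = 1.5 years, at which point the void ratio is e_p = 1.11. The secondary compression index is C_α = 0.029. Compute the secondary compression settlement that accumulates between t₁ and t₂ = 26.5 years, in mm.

Secondary compression: S_s = C_α·H/(1+e_p)·log₁₀(t₂/t₁)
S_s = 0.029×5.3/(1+1.11)×log₁₀(26.5/1.5)
    = 0.07284 × 1.247 = 0.09085 m

S_s ≈ 90.8 mm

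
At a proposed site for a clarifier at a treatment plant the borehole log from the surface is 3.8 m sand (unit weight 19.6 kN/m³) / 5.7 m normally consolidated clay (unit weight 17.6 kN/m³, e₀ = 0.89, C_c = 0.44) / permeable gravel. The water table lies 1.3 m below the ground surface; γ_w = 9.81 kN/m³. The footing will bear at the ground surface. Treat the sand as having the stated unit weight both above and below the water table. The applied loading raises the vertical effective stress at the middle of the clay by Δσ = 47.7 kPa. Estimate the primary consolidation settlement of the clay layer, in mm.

Mid-depth of clay below the ground surface: z = 3.8 + 5.7/2 = 6.65 m.
Total vertical stress at mid-clay: σ_v = 19.6×3.8 + 17.6×2.85 = 124.64 kPa.
Pore pressure: u = 9.81×(6.65 − 1.3) = 52.483 kPa.
Initial effective stress: σ'_0 = σ_v − u = 124.64 − 52.483 = 72.157 kPa.
Final effective stress: σ'_f = σ'_0 + Δσ = 72.157 + 47.7 = 119.86 kPa.
Normally consolidated clay, so the full stress increment lies on the virgin compression line:
S_c = C_c·H/(1+e₀)·log₁₀(σ'_f/σ'_0) = 0.44×5.7/(1+0.89)×log₁₀(119.86/72.157)
    = 1.327 × 0.2204 = 0.2925 m

S_c ≈ 292 mm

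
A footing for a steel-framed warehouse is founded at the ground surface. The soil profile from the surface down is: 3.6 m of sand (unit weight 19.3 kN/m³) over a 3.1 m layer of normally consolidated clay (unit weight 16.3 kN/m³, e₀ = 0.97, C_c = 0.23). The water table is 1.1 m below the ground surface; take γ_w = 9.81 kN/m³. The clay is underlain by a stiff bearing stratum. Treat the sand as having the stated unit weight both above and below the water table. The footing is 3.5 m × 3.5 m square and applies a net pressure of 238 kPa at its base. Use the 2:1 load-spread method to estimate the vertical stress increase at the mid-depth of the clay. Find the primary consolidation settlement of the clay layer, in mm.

Mid-depth of clay below the ground surface: z = 3.6 + 3.1/2 = 5.15 m.
Total vertical stress at mid-clay: σ_v = 19.3×3.6 + 16.3×1.55 = 94.745 kPa.
Pore pressure: u = 9.81×(5.15 − 1.1) = 39.73 kPa.
Initial effective stress: σ'_0 = σ_v − u = 94.745 − 39.73 = 55.015 kPa.
Stress increase at mid-clay by the 2:1 spreading method:
Δσ = qBL/((B+z)(L+z)) = 238×3.5×3.5/((3.5+5.15)(3.5+5.15)) = 38.966 kPa
Final effective stress: σ'_f = σ'_0 + Δσ = 55.015 + 38.966 = 93.981 kPa.
Normally consolidated clay, so the full stress increment lies on the virgin compression line:
S_c = C_c·H/(1+e₀)·log₁₀(σ'_f/σ'_0) = 0.23×3.1/(1+0.97)×log₁₀(93.981/55.015)
    = 0.36193 × 0.23256 = 0.08417 m

S_c ≈ 84.2 mm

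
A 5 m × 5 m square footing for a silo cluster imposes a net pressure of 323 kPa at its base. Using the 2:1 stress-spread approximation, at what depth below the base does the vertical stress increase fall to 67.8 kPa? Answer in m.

2:1 spreading — at depth z the loaded area has grown by z in each plan dimension:
qB²/(B+z)² = Δσ_z ⇒ z = B(√(q/Δσ_z) − 1) = 5×(√(323/67.8) − 1) = 5.913 m

z ≈ 5.91 m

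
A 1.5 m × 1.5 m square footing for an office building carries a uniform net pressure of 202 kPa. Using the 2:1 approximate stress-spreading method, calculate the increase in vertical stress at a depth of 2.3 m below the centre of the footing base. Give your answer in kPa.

Δσ_z ≈ 31.5 kPa

By the 2:1 method the load spreads at 1 horizontal : 2 vertical, so at depth z the loaded area has grown by z in each plan dimension:
Δσ = qBL/((B+z)(L+z)) = 202×1.5×1.5/((1.5+2.3)(1.5+2.3)) = 31.475 kPa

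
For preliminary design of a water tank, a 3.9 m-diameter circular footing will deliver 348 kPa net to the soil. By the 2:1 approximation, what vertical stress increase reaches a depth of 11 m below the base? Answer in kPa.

Δσ_z ≈ 23.8 kPa

By the 2:1 method the load spreads at 1 horizontal : 2 vertical, so at depth z the loaded area has grown by z in each plan dimension:
Δσ ≈ qD²/(D+z)² = 348×3.9²/(3.9+11)² = 23.842 kPa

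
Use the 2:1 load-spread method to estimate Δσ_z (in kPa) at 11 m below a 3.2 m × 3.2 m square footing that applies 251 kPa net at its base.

By the 2:1 method the load spreads at 1 horizontal : 2 vertical, so at depth z the loaded area has grown by z in each plan dimension:
Δσ = qBL/((B+z)(L+z)) = 251×3.2×3.2/((3.2+11)(3.2+11)) = 12.747 kPa

Δσ_z ≈ 12.7 kPa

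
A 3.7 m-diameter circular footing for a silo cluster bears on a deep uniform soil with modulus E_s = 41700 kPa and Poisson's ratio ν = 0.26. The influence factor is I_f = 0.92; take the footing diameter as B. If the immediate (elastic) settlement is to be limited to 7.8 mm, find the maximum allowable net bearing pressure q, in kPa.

q ≈ 102 kPa

S_e = q·B·(1−ν²)/E_s · I_f  ⇒  q = S_e·E_s / (B·(1−ν²)·I_f).
q = 0.0078 × 41700 / (3.7 × 0.9324 × 0.92) = 102.5 kPa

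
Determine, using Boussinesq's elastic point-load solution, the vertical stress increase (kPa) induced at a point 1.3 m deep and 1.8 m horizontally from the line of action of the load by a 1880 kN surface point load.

Boussinesq vertical stress below a point load on an elastic half-space:
Δσ_z = 3P/(2πz²) · [1 + (r/z)²]^(−5/2)
r/z = 1.8/1.3 = 1.3846; [1+(r/z)²]^(−5/2) = 0.068802.
Δσ_z = 3×1880/(2π×1.3²) × 0.068802 = 531.14 × 0.068802 = 36.54 kPa

Δσ_z ≈ 36.5 kPa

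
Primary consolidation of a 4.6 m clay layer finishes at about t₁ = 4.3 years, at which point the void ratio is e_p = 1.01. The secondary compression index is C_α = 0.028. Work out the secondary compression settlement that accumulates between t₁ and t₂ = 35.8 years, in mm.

S_s ≈ 59 mm

Secondary compression: S_s = C_α·H/(1+e_p)·log₁₀(t₂/t₁)
S_s = 0.028×4.6/(1+1.01)×log₁₀(35.8/4.3)
    = 0.06408 × 0.9204 = 0.05898 m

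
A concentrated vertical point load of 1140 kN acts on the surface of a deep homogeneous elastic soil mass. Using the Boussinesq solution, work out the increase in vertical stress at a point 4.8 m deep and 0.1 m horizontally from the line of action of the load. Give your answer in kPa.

Boussinesq vertical stress below a point load on an elastic half-space:
Δσ_z = 3P/(2πz²) · [1 + (r/z)²]^(−5/2)
r/z = 0.1/4.8 = 0.020833; [1+(r/z)²]^(−5/2) = 0.99892.
Δσ_z = 3×1140/(2π×4.8²) × 0.99892 = 23.625 × 0.99892 = 23.6 kPa

Δσ_z ≈ 23.6 kPa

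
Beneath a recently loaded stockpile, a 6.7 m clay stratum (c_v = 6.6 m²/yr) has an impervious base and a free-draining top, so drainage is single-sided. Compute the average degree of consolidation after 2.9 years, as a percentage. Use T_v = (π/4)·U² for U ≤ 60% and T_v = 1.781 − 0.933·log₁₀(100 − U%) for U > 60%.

U ≈ 71.7 %

Drainage path length: H_d = H = 6.7 m (single drainage).
T_v = c_v·t/H_d² = 6.6×2.9/6.7² = 0.42638.
T_v = 0.42638 corresponds to the U > 60% branch:
U = 1 − 10^((1.781 − T_v)/0.933)/100 = 0.7169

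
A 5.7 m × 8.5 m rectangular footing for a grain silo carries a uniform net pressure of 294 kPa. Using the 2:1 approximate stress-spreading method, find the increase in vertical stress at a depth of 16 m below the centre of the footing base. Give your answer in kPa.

By the 2:1 method the load spreads at 1 horizontal : 2 vertical, so at depth z the loaded area has grown by z in each plan dimension:
Δσ = qBL/((B+z)(L+z)) = 294×5.7×8.5/((5.7+16)(8.5+16)) = 26.793 kPa

Δσ_z ≈ 26.8 kPa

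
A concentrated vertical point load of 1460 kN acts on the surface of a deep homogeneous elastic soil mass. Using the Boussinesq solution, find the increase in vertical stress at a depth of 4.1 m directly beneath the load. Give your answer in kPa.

Δσ_z ≈ 41.5 kPa

Boussinesq vertical stress below a point load on an elastic half-space:
Δσ_z = 3P/(2πz²) · [1 + (r/z)²]^(−5/2)
r/z = 0/4.1 = 0; [1+(r/z)²]^(−5/2) = 1.
Δσ_z = 3×1460/(2π×4.1²) × 1 = 41.469 × 1 = 41.47 kPa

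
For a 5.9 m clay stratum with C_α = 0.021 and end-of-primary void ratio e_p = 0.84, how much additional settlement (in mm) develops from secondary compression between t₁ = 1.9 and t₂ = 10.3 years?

S_s ≈ 49.4 mm

Secondary compression: S_s = C_α·H/(1+e_p)·log₁₀(t₂/t₁)
S_s = 0.021×5.9/(1+0.84)×log₁₀(10.3/1.9)
    = 0.06734 × 0.7341 = 0.04943 m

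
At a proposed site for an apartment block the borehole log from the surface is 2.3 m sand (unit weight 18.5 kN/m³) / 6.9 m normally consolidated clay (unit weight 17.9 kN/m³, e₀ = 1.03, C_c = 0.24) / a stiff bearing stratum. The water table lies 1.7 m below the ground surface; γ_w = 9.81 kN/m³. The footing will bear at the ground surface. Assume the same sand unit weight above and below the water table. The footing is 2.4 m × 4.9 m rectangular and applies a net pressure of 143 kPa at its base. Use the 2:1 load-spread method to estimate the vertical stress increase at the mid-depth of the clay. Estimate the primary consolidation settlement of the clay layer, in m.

Mid-depth of clay below the ground surface: z = 2.3 + 6.9/2 = 5.75 m.
Total vertical stress at mid-clay: σ_v = 18.5×2.3 + 17.9×3.45 = 104.3 kPa.
Pore pressure: u = 9.81×(5.75 − 1.7) = 39.73 kPa.
Initial effective stress: σ'_0 = σ_v − u = 104.3 − 39.73 = 64.57 kPa.
Stress increase at mid-clay by the 2:1 spreading method:
Δσ = qBL/((B+z)(L+z)) = 143×2.4×4.9/((2.4+5.75)(4.9+5.75)) = 19.375 kPa
Final effective stress: σ'_f = σ'_0 + Δσ = 64.57 + 19.375 = 83.945 kPa.
Normally consolidated clay, so the full stress increment lies on the virgin compression line:
S_c = C_c·H/(1+e₀)·log₁₀(σ'_f/σ'_0) = 0.24×6.9/(1+1.03)×log₁₀(83.945/64.57)
    = 0.81576 × 0.11396 = 0.09296 m

S_c ≈ 0.093 m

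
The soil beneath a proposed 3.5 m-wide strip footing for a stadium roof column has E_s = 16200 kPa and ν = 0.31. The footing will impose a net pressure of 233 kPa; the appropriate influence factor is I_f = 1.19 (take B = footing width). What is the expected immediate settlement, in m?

S_e ≈ 0.0541 m

Immediate (elastic) settlement: S_e = q·B·(1−ν²)/E_s · I_f.
S_e = 233 × 3.5 × (1 − 0.31²) / 16200 × 1.19
    = 233 × 3.5 × 0.9039 / 16200 × 1.19
    = 0.05415 m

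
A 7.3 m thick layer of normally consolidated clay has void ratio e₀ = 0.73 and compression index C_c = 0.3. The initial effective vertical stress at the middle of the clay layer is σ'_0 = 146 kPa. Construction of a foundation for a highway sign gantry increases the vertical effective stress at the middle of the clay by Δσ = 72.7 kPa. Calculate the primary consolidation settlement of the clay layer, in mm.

S_c ≈ 222 mm

Final effective stress: σ'_f = σ'_0 + Δσ = 146 + 72.7 = 218.7 kPa.
Normally consolidated clay, so the full stress increment lies on the virgin compression line:
S_c = C_c·H/(1+e₀)·log₁₀(σ'_f/σ'_0) = 0.3×7.3/(1+0.73)×log₁₀(218.7/146)
    = 1.2659 × 0.1755 = 0.2222 m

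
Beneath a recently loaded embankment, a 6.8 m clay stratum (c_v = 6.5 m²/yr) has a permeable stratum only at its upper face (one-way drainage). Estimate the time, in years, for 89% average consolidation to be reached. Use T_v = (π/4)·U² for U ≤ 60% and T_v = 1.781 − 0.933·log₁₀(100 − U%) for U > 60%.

Drainage path length: H_d = H = 6.8 m (single drainage).
U > 60%: T_v = 1.781 − 0.933·log₁₀(100 − 89) = 0.80938.
t = T_v·H_d²/c_v = 0.80938×6.8²/6.5 = 5.758 years.

t ≈ 5.76 years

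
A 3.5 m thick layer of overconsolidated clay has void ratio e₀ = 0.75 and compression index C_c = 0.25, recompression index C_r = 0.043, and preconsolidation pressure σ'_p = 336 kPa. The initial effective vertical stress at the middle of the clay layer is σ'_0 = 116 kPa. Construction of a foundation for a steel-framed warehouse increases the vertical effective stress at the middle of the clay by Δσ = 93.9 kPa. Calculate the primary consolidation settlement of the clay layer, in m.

Final effective stress: σ'_f = 116 + 93.9 = 209.9 kPa.
σ'_f = 209.9 ≤ σ'_p = 336 kPa, so the clay remains overconsolidated and only the recompression index applies:
S_c = C_r·H/(1+e₀)·log₁₀(σ'_f/σ'_0) = 0.043×3.5/1.75×log₁₀(209.9/116)
    = 0.086 × 0.25755 = 0.02215 m

S_c ≈ 0.0221 m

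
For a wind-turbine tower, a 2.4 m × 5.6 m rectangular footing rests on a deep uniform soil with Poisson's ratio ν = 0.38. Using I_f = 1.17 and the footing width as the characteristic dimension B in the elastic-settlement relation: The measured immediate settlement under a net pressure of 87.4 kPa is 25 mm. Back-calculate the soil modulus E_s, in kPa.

S_e = q·B·(1−ν²)/E_s · I_f  ⇒  E_s = q·B·(1−ν²)·I_f / S_e.
E_s = 87.4 × 2.4 × 0.8556 × 1.17 / 0.025 = 8399 kPa

E_s ≈ 8400 kPa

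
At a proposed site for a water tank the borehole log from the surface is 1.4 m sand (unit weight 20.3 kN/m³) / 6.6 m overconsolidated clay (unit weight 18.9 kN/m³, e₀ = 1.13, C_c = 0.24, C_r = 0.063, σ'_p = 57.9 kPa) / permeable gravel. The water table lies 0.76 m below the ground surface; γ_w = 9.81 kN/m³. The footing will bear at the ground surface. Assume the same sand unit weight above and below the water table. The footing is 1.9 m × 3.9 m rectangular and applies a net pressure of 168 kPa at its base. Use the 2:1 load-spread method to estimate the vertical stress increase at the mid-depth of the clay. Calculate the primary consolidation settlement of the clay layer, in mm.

S_c ≈ 88.4 mm

Mid-depth of clay below the ground surface: z = 1.4 + 6.6/2 = 4.7 m.
Total vertical stress at mid-clay: σ_v = 20.3×1.4 + 18.9×3.3 = 90.79 kPa.
Pore pressure: u = 9.81×(4.7 − 0.76) = 38.651 kPa.
Initial effective stress: σ'_0 = σ_v − u = 90.79 − 38.651 = 52.139 kPa.
Stress increase at mid-clay by the 2:1 spreading method:
Δσ = qBL/((B+z)(L+z)) = 168×1.9×3.9/((1.9+4.7)(3.9+4.7)) = 21.932 kPa
Final effective stress: σ'_f = 52.139 + 21.932 = 74.071 kPa.
σ'_f = 74.071 > σ'_p = 57.9 kPa, so the stress path crosses the preconsolidation pressure — recompression up to σ'_p, then virgin compression beyond:
S_c = H/(1+e₀)·[C_r·log₁₀(σ'_p/σ'_0) + C_c·log₁₀(σ'_f/σ'_p)]
    = 6.6/2.13 × [0.063×log₁₀(57.9/52.139) + 0.24×log₁₀(74.071/57.9)]
    = 3.0986 × [0.0028675 + 0.025673] = 0.08844 m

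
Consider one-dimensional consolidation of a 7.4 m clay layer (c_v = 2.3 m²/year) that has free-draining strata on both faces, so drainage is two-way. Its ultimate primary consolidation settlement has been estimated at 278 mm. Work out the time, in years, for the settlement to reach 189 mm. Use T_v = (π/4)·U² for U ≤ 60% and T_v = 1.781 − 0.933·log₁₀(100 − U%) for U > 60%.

t ≈ 2.24 years

Drainage path length: H_d = H/2 = 3.7 m (double drainage).
U = S(t)/S_ult = 189/278 = 0.6799.
U > 60%: T_v = 1.781 − 0.933·log₁₀(100 − 67.986) = 0.37651.
t = T_v·H_d²/c_v = 0.37651×3.7²/2.3 = 2.241 years.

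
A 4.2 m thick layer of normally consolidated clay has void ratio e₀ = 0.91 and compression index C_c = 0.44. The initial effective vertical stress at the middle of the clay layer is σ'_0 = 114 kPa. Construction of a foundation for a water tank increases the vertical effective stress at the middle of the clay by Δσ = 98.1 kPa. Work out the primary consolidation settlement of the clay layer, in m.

Final effective stress: σ'_f = σ'_0 + Δσ = 114 + 98.1 = 212.1 kPa.
Normally consolidated clay, so the full stress increment lies on the virgin compression line:
S_c = C_c·H/(1+e₀)·log₁₀(σ'_f/σ'_0) = 0.44×4.2/(1+0.91)×log₁₀(212.1/114)
    = 0.96754 × 0.26964 = 0.2609 m

S_c ≈ 0.261 m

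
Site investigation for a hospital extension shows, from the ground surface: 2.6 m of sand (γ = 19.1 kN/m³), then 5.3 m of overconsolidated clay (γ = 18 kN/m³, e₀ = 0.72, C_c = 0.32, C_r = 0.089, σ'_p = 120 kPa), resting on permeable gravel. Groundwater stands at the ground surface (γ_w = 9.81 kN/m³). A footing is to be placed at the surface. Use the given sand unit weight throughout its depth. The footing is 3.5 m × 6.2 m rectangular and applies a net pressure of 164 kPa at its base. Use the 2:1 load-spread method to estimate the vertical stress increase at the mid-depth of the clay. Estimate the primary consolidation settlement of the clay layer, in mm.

S_c ≈ 68.3 mm

Mid-depth of clay below the ground surface: z = 2.6 + 5.3/2 = 5.25 m.
Total vertical stress at mid-clay: σ_v = 19.1×2.6 + 18×2.65 = 97.36 kPa.
Pore pressure: u = 9.81×(5.25 − 0) = 51.503 kPa.
Initial effective stress: σ'_0 = σ_v − u = 97.36 − 51.503 = 45.857 kPa.
Stress increase at mid-clay by the 2:1 spreading method:
Δσ = qBL/((B+z)(L+z)) = 164×3.5×6.2/((3.5+5.25)(6.2+5.25)) = 35.521 kPa
Final effective stress: σ'_f = 45.857 + 35.521 = 81.378 kPa.
σ'_f = 81.378 ≤ σ'_p = 120 kPa, so the clay remains overconsolidated and only the recompression index applies:
S_c = C_r·H/(1+e₀)·log₁₀(σ'_f/σ'_0) = 0.089×5.3/1.72×log₁₀(81.378/45.857)
    = 0.27424 × 0.2491 = 0.06831 m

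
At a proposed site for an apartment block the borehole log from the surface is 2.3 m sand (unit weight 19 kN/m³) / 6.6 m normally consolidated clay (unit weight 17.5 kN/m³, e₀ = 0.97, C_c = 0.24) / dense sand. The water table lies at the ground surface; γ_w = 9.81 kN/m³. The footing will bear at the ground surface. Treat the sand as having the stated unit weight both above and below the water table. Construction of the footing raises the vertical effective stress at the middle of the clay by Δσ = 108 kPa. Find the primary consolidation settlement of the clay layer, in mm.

Mid-depth of clay below the ground surface: z = 2.3 + 6.6/2 = 5.6 m.
Total vertical stress at mid-clay: σ_v = 19×2.3 + 17.5×3.3 = 101.45 kPa.
Pore pressure: u = 9.81×(5.6 − 0) = 54.936 kPa.
Initial effective stress: σ'_0 = σ_v − u = 101.45 − 54.936 = 46.514 kPa.
Final effective stress: σ'_f = σ'_0 + Δσ = 46.514 + 108 = 154.51 kPa.
Normally consolidated clay, so the full stress increment lies on the virgin compression line:
S_c = C_c·H/(1+e₀)·log₁₀(σ'_f/σ'_0) = 0.24×6.6/(1+0.97)×log₁₀(154.51/46.514)
    = 0.80406 × 0.52137 = 0.4192 m

S_c ≈ 419 mm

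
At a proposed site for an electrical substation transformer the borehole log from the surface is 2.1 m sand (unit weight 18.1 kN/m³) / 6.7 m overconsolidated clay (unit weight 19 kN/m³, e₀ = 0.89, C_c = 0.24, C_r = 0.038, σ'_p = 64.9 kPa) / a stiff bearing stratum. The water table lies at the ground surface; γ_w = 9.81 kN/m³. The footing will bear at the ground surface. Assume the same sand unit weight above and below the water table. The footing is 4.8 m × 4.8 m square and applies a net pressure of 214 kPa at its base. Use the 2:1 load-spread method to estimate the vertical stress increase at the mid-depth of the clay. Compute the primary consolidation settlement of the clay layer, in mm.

S_c ≈ 159 mm

Mid-depth of clay below the ground surface: z = 2.1 + 6.7/2 = 5.45 m.
Total vertical stress at mid-clay: σ_v = 18.1×2.1 + 19×3.35 = 101.66 kPa.
Pore pressure: u = 9.81×(5.45 − 0) = 53.465 kPa.
Initial effective stress: σ'_0 = σ_v − u = 101.66 − 53.465 = 48.195 kPa.
Stress increase at mid-clay by the 2:1 spreading method:
Δσ = qBL/((B+z)(L+z)) = 214×4.8×4.8/((4.8+5.45)(4.8+5.45)) = 46.93 kPa
Final effective stress: σ'_f = 48.195 + 46.93 = 95.125 kPa.
σ'_f = 95.125 > σ'_p = 64.9 kPa, so the stress path crosses the preconsolidation pressure — recompression up to σ'_p, then virgin compression beyond:
S_c = H/(1+e₀)·[C_r·log₁₀(σ'_p/σ'_0) + C_c·log₁₀(σ'_f/σ'_p)]
    = 6.7/1.89 × [0.038×log₁₀(64.9/48.195) + 0.24×log₁₀(95.125/64.9)]
    = 3.545 × [0.0049112 + 0.039852] = 0.1587 m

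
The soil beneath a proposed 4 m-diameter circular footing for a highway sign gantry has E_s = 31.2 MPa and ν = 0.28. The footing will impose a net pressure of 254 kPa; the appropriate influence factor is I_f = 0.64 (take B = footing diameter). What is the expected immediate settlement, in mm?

Immediate (elastic) settlement: S_e = q·B·(1−ν²)/E_s · I_f.
E_s = 31.2 MPa = 31200 kPa.
S_e = 254 × 4 × (1 − 0.28²) / 31200 × 0.64
    = 254 × 4 × 0.9216 / 31200 × 0.64
    = 0.01921 m = 19.21 mm

S_e ≈ 19.2 mm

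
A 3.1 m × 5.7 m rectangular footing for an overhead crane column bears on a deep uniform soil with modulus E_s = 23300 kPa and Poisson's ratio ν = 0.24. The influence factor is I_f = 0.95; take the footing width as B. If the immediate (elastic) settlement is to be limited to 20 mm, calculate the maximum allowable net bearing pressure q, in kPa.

S_e = q·B·(1−ν²)/E_s · I_f  ⇒  q = S_e·E_s / (B·(1−ν²)·I_f).
q = 0.02 × 23300 / (3.1 × 0.9424 × 0.95) = 167.9 kPa

q ≈ 168 kPa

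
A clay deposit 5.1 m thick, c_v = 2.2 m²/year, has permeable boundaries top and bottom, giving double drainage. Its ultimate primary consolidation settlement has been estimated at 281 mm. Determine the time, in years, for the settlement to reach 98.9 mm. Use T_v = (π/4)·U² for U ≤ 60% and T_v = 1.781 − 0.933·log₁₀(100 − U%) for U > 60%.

Drainage path length: H_d = H/2 = 2.55 m (double drainage).
U = S(t)/S_ult = 98.9/281 = 0.352.
U ≤ 60%: T_v = (π/4)·U² = (π/4)×0.35196² = 0.09729.
t = T_v·H_d²/c_v = 0.09729×2.55²/2.2 = 0.2876 years.

t ≈ 0.288 years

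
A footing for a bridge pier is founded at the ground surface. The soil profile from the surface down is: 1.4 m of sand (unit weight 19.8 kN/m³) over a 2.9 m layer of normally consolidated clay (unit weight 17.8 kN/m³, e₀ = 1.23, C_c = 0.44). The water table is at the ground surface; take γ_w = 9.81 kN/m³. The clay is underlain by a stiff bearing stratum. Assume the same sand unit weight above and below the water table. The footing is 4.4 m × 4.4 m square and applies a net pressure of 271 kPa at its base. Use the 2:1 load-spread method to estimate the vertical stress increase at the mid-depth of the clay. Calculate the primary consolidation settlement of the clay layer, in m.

Mid-depth of clay below the ground surface: z = 1.4 + 2.9/2 = 2.85 m.
Total vertical stress at mid-clay: σ_v = 19.8×1.4 + 17.8×1.45 = 53.53 kPa.
Pore pressure: u = 9.81×(2.85 − 0) = 27.959 kPa.
Initial effective stress: σ'_0 = σ_v − u = 53.53 − 27.959 = 25.571 kPa.
Stress increase at mid-clay by the 2:1 spreading method:
Δσ = qBL/((B+z)(L+z)) = 271×4.4×4.4/((4.4+2.85)(4.4+2.85)) = 99.816 kPa
Final effective stress: σ'_f = σ'_0 + Δσ = 25.571 + 99.816 = 125.39 kPa.
Normally consolidated clay, so the full stress increment lies on the virgin compression line:
S_c = C_c·H/(1+e₀)·log₁₀(σ'_f/σ'_0) = 0.44×2.9/(1+1.23)×log₁₀(125.39/25.571)
    = 0.5722 × 0.69052 = 0.3951 m

S_c ≈ 0.395 m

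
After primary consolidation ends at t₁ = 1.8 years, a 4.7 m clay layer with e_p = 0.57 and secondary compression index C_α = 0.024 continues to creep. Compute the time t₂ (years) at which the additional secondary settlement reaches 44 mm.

S_s = C_α·H/(1+e_p)·log₁₀(t₂/t₁) ⇒ log₁₀(t₂/t₁) = S_s·(1+e_p)/(C_α·H).
log₁₀(t₂/t₁) = 0.044 × (1+0.57) / (0.024×4.7) = 0.6124
t₂ = t₁ × 10^0.6124 = 1.8 × 4.096 = 7.374 years

t₂ ≈ 7.37 years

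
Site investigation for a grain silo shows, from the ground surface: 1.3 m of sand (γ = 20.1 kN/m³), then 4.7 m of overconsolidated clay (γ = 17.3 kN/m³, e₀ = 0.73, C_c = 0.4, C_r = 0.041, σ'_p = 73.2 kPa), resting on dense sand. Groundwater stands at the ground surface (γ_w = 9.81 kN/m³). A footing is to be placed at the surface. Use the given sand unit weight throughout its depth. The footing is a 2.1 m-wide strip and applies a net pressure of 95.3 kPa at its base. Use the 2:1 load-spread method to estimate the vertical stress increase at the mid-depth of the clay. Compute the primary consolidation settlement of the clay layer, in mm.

Mid-depth of clay below the ground surface: z = 1.3 + 4.7/2 = 3.65 m.
Total vertical stress at mid-clay: σ_v = 20.1×1.3 + 17.3×2.35 = 66.785 kPa.
Pore pressure: u = 9.81×(3.65 − 0) = 35.806 kPa.
Initial effective stress: σ'_0 = σ_v − u = 66.785 − 35.806 = 30.979 kPa.
Stress increase at mid-clay by the 2:1 spreading method:
Δσ = qB/(B+z) = 95.3×2.1/(2.1+3.65) = 34.805 kPa
Final effective stress: σ'_f = 30.979 + 34.805 = 65.784 kPa.
σ'_f = 65.784 ≤ σ'_p = 73.2 kPa, so the clay remains overconsolidated and only the recompression index applies:
S_c = C_r·H/(1+e₀)·log₁₀(σ'_f/σ'_0) = 0.041×4.7/1.73×log₁₀(65.784/30.979)
    = 0.11139 × 0.32705 = 0.03643 m

S_c ≈ 36.4 mm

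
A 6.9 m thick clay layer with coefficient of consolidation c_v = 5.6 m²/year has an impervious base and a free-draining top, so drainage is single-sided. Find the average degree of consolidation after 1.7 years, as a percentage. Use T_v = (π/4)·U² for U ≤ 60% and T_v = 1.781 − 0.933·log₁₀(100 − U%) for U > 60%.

U ≈ 50.5 %

Drainage path length: H_d = H = 6.9 m (single drainage).
T_v = c_v·t/H_d² = 5.6×1.7/6.9² = 0.19996.
T_v = 0.19996 corresponds to the U ≤ 60% branch:
U = √(4T_v/π) = 0.5046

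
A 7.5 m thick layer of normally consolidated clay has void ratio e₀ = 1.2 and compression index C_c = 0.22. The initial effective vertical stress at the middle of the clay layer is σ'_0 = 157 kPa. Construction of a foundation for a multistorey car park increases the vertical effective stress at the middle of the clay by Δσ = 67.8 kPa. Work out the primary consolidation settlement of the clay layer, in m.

Final effective stress: σ'_f = σ'_0 + Δσ = 157 + 67.8 = 224.8 kPa.
Normally consolidated clay, so the full stress increment lies on the virgin compression line:
S_c = C_c·H/(1+e₀)·log₁₀(σ'_f/σ'_0) = 0.22×7.5/(1+1.2)×log₁₀(224.8/157)
    = 0.75 × 0.1559 = 0.1169 m

S_c ≈ 0.117 m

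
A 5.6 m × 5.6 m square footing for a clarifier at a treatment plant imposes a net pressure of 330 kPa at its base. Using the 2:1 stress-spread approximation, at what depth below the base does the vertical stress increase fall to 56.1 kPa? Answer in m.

2:1 spreading — at depth z the loaded area has grown by z in each plan dimension:
qB²/(B+z)² = Δσ_z ⇒ z = B(√(q/Δσ_z) − 1) = 5.6×(√(330/56.1) − 1) = 7.982 m

z ≈ 7.98 m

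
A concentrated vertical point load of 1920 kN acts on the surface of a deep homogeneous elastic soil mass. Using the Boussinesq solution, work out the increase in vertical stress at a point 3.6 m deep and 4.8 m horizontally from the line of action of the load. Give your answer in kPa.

Boussinesq vertical stress below a point load on an elastic half-space:
Δσ_z = 3P/(2πz²) · [1 + (r/z)²]^(−5/2)
r/z = 4.8/3.6 = 1.3333; [1+(r/z)²]^(−5/2) = 0.07776.
Δσ_z = 3×1920/(2π×3.6²) × 0.07776 = 70.736 × 0.07776 = 5.5 kPa

Δσ_z ≈ 5.5 kPa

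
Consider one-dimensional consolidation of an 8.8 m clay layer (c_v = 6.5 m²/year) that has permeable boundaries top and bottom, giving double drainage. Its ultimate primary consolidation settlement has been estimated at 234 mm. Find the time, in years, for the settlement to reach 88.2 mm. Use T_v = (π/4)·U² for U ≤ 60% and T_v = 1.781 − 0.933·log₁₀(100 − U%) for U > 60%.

Drainage path length: H_d = H/2 = 4.4 m (double drainage).
U = S(t)/S_ult = 88.2/234 = 0.3769.
U ≤ 60%: T_v = (π/4)·U² = (π/4)×0.37692² = 0.11158.
t = T_v·H_d²/c_v = 0.11158×4.4²/6.5 = 0.3323 years.

t ≈ 0.332 years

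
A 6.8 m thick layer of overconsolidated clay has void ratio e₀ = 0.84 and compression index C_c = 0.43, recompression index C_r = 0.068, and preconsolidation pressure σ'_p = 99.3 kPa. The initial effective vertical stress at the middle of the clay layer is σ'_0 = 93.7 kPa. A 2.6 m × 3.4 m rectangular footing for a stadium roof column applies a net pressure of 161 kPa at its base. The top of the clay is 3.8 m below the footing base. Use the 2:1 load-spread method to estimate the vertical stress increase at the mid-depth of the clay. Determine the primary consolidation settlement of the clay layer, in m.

Mid-depth of clay below the footing base: z = 3.8 + 6.8/2 = 7.2 m.
Stress increase at mid-clay by the 2:1 spreading method:
Δσ = qBL/((B+z)(L+z)) = 161×2.6×3.4/((2.6+7.2)(3.4+7.2)) = 13.701 kPa
Final effective stress: σ'_f = 93.7 + 13.701 = 107.4 kPa.
σ'_f = 107.4 > σ'_p = 99.3 kPa, so the stress path crosses the preconsolidation pressure — recompression up to σ'_p, then virgin compression beyond:
S_c = H/(1+e₀)·[C_r·log₁₀(σ'_p/σ'_0) + C_c·log₁₀(σ'_f/σ'_p)]
    = 6.8/1.84 × [0.068×log₁₀(99.3/93.7) + 0.43×log₁₀(107.4/99.3)]
    = 3.6957 × [0.0017143 + 0.014644] = 0.06046 m

S_c ≈ 0.0605 m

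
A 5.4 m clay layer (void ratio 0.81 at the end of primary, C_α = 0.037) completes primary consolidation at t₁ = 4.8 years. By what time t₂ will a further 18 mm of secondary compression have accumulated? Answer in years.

t₂ ≈ 6.99 years

S_s = C_α·H/(1+e_p)·log₁₀(t₂/t₁) ⇒ log₁₀(t₂/t₁) = S_s·(1+e_p)/(C_α·H).
log₁₀(t₂/t₁) = 0.018 × (1+0.81) / (0.037×5.4) = 0.1631
t₂ = t₁ × 10^0.1631 = 4.8 × 1.456 = 6.987 years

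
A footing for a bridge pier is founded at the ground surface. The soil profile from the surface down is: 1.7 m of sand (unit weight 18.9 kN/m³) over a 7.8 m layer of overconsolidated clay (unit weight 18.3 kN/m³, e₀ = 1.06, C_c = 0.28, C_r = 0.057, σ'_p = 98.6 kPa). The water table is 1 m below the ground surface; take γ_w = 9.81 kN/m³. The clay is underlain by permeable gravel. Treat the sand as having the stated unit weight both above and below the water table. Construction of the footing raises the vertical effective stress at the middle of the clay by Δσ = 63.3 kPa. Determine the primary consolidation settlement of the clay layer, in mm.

Mid-depth of clay below the ground surface: z = 1.7 + 7.8/2 = 5.6 m.
Total vertical stress at mid-clay: σ_v = 18.9×1.7 + 18.3×3.9 = 103.5 kPa.
Pore pressure: u = 9.81×(5.6 − 1) = 45.126 kPa.
Initial effective stress: σ'_0 = σ_v − u = 103.5 − 45.126 = 58.374 kPa.
Final effective stress: σ'_f = 58.374 + 63.3 = 121.67 kPa.
σ'_f = 121.67 > σ'_p = 98.6 kPa, so the stress path crosses the preconsolidation pressure — recompression up to σ'_p, then virgin compression beyond:
S_c = H/(1+e₀)·[C_r·log₁₀(σ'_p/σ'_0) + C_c·log₁₀(σ'_f/σ'_p)]
    = 7.8/2.06 × [0.057×log₁₀(98.6/58.374) + 0.28×log₁₀(121.67/98.6)]
    = 3.7864 × [0.012976 + 0.025566] = 0.1459 m

S_c ≈ 146 mm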